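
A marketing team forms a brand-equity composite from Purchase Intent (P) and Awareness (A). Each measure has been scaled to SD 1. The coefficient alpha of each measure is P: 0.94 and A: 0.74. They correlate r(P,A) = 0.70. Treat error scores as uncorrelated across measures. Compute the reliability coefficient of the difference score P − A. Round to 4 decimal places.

0.4667

Var(P−A) = 1 + 1 − 2·0.70 = 2 − 1.4 = 0.6.
Because errors are independent across components, Cov(Tᵢ,Tⱼ) = Cov(Xᵢ,Xⱼ); the off-diagonal part of the true-score variance is the same as above.
True-score variance = [0.94 + 0.74] − 1.4 = 1.68 − 1.4 = 0.28.
Reliability = 0.28 / 0.6 = 0.4667.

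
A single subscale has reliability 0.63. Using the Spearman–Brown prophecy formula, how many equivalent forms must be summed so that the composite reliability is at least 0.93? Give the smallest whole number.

8

k ≥ ρ*(1−ρ₁)/(ρ₁(1−ρ*)) = 0.93·0.37 / (0.63·0.07) = 7.803.
Smallest integer k = 8.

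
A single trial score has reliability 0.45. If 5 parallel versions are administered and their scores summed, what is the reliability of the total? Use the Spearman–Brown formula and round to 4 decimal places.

ρ_k = kρ / (1 + (k−1)ρ) = 5·0.45 / (1 + 4·0.45) = 2.250 / 2.800 = 0.8036.

0.8036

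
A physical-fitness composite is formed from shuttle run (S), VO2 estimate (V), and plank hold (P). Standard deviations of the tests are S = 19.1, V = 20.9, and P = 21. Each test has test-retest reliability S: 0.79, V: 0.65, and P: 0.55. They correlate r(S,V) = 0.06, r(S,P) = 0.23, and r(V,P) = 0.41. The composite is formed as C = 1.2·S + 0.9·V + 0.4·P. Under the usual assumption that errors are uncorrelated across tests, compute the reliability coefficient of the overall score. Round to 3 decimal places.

0.782

Var(C) = 1.2²·19.1² + 0.9²·20.9² + 0.4²·21² + 2·[1.08·19.1·20.9·0.06 + 0.48·19.1·21·0.23 + 0.36·20.9·21·0.41] = 949.703 + 269.861 = 1219.56.
Because errors are independent across components, Cov(Tᵢ,Tⱼ) = Cov(Xᵢ,Xⱼ); the off-diagonal part of the true-score variance is the same as above.
True-score variance = [1.2²·19.1²·0.79 + 0.9²·20.9²·0.65 + 0.4²·21²·0.55] + 269.861 = 683.796 + 269.861 = 953.658.
Reliability = 953.658 / 1219.56 = 0.782.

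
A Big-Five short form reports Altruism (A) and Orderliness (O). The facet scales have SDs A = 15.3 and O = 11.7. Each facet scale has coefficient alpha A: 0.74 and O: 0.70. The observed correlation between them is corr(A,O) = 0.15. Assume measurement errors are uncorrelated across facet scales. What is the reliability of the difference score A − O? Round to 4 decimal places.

0.6787

Var(A−O) = 15.3² + 11.7² − 2·15.3·11.7·0.15 = 370.98 − 53.703 = 317.277.
Because errors are independent across components, Cov(Tᵢ,Tⱼ) = Cov(Xᵢ,Xⱼ); the off-diagonal part of the true-score variance is the same as above.
True-score variance = [15.3²·0.74 + 11.7²·0.70] − 53.703 = 269.05 − 53.703 = 215.347.
Reliability = 215.347 / 317.277 = 0.6787.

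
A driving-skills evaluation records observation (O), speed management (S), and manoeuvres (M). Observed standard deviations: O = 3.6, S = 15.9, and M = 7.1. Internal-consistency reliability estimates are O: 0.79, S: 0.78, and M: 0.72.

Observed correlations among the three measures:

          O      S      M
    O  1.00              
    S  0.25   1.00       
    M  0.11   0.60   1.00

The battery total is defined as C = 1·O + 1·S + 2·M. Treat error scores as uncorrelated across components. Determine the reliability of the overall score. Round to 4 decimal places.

0.8525

Var(C) = 3.6² + 15.9² + 2²·7.1² + 2·[3.6·15.9·0.25 + 2·3.6·7.1·0.11 + 2·15.9·7.1·0.60] = 467.41 + 310.802 = 778.212.
Because errors are independent across components, Cov(Tᵢ,Tⱼ) = Cov(Xᵢ,Xⱼ); the off-diagonal part of the true-score variance is the same as above.
True-score variance = [3.6²·0.79 + 15.9²·0.78 + 2²·7.1²·0.72] + 310.802 = 352.611 + 310.802 = 663.413.
Reliability = 663.413 / 778.212 = 0.8525.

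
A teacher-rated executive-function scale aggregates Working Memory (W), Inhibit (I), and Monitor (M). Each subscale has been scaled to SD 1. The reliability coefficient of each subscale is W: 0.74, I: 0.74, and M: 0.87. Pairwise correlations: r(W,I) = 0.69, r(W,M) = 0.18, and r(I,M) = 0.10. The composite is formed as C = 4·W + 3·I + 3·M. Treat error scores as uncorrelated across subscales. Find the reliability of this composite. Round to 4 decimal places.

Var(C) = 4² + 3² + 3² + 2·[12·0.69 + 12·0.18 + 9·0.10] = 34 + 22.68 = 56.68.
Under uncorrelated errors the observed covariances equal the true-score covariances, so only the own-variance terms attenuate.
True-score variance = [4²·0.74 + 3²·0.74 + 3²·0.87] + 22.68 = 26.33 + 22.68 = 49.01.
Reliability = 49.01 / 56.68 = 0.8647.

0.8647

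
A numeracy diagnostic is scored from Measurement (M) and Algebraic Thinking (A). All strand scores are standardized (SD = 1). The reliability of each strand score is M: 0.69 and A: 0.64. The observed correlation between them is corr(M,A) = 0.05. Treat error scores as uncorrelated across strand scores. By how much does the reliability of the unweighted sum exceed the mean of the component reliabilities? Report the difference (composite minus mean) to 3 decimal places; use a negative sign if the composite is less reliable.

Var(sum) = 2 + 0.1 = 2.1; true-score variance = 1.33 + 0.1 = 1.43; composite reliability = 0.6810.
Mean component reliability = 0.6650.
Difference = 0.6810 − 0.6650 = 0.016.

0.016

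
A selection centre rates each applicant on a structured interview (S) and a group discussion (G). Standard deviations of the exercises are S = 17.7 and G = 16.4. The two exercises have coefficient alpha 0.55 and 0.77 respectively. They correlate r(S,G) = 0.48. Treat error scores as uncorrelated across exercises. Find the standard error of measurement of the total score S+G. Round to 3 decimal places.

Var(total) = 582.25 + 278.669 = 860.919.
True-score variance = 379.409 + 278.669 = 658.077, so reliability = 0.7644.
Error variance = 860.919 − 658.077 = 202.841; SEM = √202.841 = 14.242.

14.242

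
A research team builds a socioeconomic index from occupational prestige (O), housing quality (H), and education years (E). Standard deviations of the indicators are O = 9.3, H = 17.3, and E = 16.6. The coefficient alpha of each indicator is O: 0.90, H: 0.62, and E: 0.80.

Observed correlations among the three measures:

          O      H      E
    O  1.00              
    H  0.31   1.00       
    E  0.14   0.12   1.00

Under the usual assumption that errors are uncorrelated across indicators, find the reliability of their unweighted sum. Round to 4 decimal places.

Var(O+H+E) = 9.3² + 17.3² + 16.6² + 2·[9.3·17.3·0.31 + 9.3·16.6·0.14 + 17.3·16.6·0.12] = 661.34 + 211.901 = 873.241.
With uncorrelated errors the cross-covariances are all true-score covariance, so they carry over unchanged; only the diagonal terms shrink to ρᵢσᵢ².
True-score variance = [9.3²·0.90 + 17.3²·0.62 + 16.6²·0.80] + 211.901 = 483.849 + 211.901 = 695.75.
Reliability = 695.75 / 873.241 = 0.7967.

0.7967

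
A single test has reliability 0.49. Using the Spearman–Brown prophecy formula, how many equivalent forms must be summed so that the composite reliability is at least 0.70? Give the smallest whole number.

k ≥ ρ*(1−ρ₁)/(ρ₁(1−ρ*)) = 0.70·0.51 / (0.49·0.30) = 2.429.
Smallest integer k = 3.

3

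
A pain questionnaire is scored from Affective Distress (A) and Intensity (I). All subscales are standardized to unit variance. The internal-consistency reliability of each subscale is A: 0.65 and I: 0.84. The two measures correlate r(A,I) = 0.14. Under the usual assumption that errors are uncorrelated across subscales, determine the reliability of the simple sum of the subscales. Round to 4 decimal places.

Var(A+I) = 2 + 2·[0.14] = 2 + 0.28 = 2.28.
Because errors are independent across components, Cov(Tᵢ,Tⱼ) = Cov(Xᵢ,Xⱼ); the off-diagonal part of the true-score variance is the same as above.
True-score variance = [0.65 + 0.84] + 0.28 = 1.49 + 0.28 = 1.77.
Reliability = 1.77 / 2.28 = 0.7763.

0.7763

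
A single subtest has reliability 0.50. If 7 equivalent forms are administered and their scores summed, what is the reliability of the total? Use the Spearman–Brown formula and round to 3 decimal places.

ρ_k = kρ / (1 + (k−1)ρ) = 7·0.50 / (1 + 6·0.50) = 3.500 / 4.000 = 0.875.

0.875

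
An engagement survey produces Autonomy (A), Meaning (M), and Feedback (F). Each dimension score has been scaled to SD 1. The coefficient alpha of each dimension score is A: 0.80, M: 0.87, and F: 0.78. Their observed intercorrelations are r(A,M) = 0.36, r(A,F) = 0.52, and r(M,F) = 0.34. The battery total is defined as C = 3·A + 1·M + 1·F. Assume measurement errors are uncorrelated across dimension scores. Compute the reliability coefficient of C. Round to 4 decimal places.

0.8732

Var(C) = 3² + 1 + 1 + 2·[3·0.36 + 3·0.52 + 0.34] = 11 + 5.96 = 16.96.
Under uncorrelated errors the observed covariances equal the true-score covariances, so only the own-variance terms attenuate.
True-score variance = [3²·0.80 + 0.87 + 0.78] + 5.96 = 8.85 + 5.96 = 14.81.
Reliability = 14.81 / 16.96 = 0.8732.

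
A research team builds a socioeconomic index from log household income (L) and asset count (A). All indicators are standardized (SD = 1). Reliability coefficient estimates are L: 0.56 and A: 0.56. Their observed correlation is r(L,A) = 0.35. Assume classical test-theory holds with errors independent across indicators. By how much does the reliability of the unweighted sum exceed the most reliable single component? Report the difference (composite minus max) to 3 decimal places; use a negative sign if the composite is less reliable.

0.114

Var(sum) = 2 + 0.7 = 2.7; true-score variance = 1.12 + 0.7 = 1.82; composite reliability = 0.6741.
Max component reliability = 0.5600.
Difference = 0.6741 − 0.5600 = 0.114.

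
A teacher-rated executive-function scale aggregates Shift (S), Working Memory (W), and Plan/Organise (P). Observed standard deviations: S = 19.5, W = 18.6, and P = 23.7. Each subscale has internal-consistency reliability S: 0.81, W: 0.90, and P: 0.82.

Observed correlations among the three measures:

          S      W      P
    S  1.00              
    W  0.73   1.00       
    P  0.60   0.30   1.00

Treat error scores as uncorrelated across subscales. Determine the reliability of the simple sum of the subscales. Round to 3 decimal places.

Var(S+W+P) = 19.5² + 18.6² + 23.7² + 2·[19.5·18.6·0.73 + 19.5·23.7·0.60 + 18.6·23.7·0.30] = 1287.9 + 1348.61 = 2636.51.
Under uncorrelated errors the observed covariances equal the true-score covariances, so only the own-variance terms attenuate.
True-score variance = [19.5²·0.81 + 18.6²·0.90 + 23.7²·0.82] + 1348.61 = 1079.95 + 1348.61 = 2428.57.
Reliability = 2428.57 / 2636.51 = 0.921.

0.921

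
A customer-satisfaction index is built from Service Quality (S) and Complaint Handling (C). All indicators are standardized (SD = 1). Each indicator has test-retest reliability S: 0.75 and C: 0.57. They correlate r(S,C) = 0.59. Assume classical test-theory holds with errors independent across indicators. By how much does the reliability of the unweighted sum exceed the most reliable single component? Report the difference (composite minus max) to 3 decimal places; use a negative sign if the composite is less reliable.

0.036

Var(sum) = 2 + 1.18 = 3.18; true-score variance = 1.32 + 1.18 = 2.5; composite reliability = 0.7862.
Max component reliability = 0.7500.
Difference = 0.7862 − 0.7500 = 0.036.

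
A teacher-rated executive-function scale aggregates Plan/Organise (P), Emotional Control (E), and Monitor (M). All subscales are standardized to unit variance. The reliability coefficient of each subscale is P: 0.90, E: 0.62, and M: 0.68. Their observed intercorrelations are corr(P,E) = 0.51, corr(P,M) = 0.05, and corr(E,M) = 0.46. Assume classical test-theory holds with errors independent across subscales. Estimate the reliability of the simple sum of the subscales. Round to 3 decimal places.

0.841

Var(P+E+M) = 3 + 2·[0.51 + 0.05 + 0.46] = 3 + 2.04 = 5.04.
Under uncorrelated errors the observed covariances equal the true-score covariances, so only the own-variance terms attenuate.
True-score variance = [0.90 + 0.62 + 0.68] + 2.04 = 2.2 + 2.04 = 4.24.
Reliability = 4.24 / 5.04 = 0.841.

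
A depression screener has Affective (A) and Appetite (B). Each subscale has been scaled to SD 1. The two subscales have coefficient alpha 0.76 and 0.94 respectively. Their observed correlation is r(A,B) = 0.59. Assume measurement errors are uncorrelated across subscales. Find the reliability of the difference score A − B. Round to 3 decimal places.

0.634

Var(A−B) = 1 + 1 − 2·0.59 = 2 − 1.18 = 0.82.
With uncorrelated errors the cross-covariances are all true-score covariance, so they carry over unchanged; only the diagonal terms shrink to ρᵢσᵢ².
True-score variance = [0.76 + 0.94] − 1.18 = 1.7 − 1.18 = 0.52.
Reliability = 0.52 / 0.82 = 0.634.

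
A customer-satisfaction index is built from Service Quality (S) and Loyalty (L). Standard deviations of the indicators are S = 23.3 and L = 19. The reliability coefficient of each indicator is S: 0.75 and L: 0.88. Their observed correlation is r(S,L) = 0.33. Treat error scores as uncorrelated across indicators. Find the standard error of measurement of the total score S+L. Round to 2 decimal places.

Var(total) = 903.89 + 292.182 = 1196.07.
True-score variance = 724.848 + 292.182 = 1017.03, so reliability = 0.8503.
Error variance = 1196.07 − 1017.03 = 179.043; SEM = √179.043 = 13.38.

13.38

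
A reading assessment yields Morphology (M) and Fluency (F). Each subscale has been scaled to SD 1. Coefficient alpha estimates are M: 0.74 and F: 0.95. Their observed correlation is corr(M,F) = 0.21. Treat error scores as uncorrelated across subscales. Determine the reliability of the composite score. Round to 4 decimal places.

Var(M+F) = 2 + 2·[0.21] = 2 + 0.42 = 2.42.
Under uncorrelated errors the observed covariances equal the true-score covariances, so only the own-variance terms attenuate.
True-score variance = [0.74 + 0.95] + 0.42 = 1.69 + 0.42 = 2.11.
Reliability = 2.11 / 2.42 = 0.8719.

0.8719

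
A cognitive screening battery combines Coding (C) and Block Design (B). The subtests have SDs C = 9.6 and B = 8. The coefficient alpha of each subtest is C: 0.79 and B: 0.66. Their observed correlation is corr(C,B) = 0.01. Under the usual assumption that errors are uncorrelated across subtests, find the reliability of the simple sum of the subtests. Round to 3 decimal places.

Var(C+B) = 9.6² + 8² + 2·[9.6·8·0.01] = 156.16 + 1.536 = 157.696.
Because errors are independent across components, Cov(Tᵢ,Tⱼ) = Cov(Xᵢ,Xⱼ); the off-diagonal part of the true-score variance is the same as above.
True-score variance = [9.6²·0.79 + 8²·0.66] + 1.536 = 115.046 + 1.536 = 116.582.
Reliability = 116.582 / 157.696 = 0.739.

0.739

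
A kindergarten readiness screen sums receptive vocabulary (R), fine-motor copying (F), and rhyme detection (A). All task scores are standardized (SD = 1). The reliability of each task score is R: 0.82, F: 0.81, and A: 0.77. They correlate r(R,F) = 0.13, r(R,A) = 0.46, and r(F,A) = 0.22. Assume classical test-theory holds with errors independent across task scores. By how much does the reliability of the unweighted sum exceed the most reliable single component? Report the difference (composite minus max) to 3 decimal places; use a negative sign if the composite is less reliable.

Var(sum) = 3 + 1.62 = 4.62; true-score variance = 2.4 + 1.62 = 4.02; composite reliability = 0.8701.
Max component reliability = 0.8200.
Difference = 0.8701 − 0.8200 = 0.050.

0.050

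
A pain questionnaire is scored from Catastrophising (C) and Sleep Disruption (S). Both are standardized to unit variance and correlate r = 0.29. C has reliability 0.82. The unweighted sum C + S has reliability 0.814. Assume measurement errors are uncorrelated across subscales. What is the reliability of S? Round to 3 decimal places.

Var(C+S) = 2 + 2·0.29 = 2.580.
True-score variance = ρ_C + ρ_S + 2·0.29, so 0.814 = (0.82 + ρ_S + 0.58) / 2.580.
ρ_S = 0.814·2.580 − 0.82 − 0.58 = 0.700.

0.700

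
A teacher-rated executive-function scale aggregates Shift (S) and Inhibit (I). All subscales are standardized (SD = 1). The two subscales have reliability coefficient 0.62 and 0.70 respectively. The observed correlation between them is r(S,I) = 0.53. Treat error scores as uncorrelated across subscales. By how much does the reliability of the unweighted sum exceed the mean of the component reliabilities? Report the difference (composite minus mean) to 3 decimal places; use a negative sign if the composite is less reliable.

Var(sum) = 2 + 1.06 = 3.06; true-score variance = 1.32 + 1.06 = 2.38; composite reliability = 0.7778.
Mean component reliability = 0.6600.
Difference = 0.7778 − 0.6600 = 0.118.

0.118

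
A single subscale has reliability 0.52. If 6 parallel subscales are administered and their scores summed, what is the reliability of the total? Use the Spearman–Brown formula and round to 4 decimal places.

0.8667

ρ_k = kρ / (1 + (k−1)ρ) = 6·0.52 / (1 + 5·0.52) = 3.120 / 3.600 = 0.8667.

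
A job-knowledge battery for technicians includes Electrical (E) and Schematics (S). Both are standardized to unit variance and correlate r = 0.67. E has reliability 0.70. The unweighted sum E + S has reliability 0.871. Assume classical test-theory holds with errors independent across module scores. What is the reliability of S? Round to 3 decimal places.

Var(E+S) = 2 + 2·0.67 = 3.340.
True-score variance = ρ_E + ρ_S + 2·0.67, so 0.871 = (0.70 + ρ_S + 1.34) / 3.340.
ρ_S = 0.871·3.340 − 0.70 − 1.34 = 0.869.

0.869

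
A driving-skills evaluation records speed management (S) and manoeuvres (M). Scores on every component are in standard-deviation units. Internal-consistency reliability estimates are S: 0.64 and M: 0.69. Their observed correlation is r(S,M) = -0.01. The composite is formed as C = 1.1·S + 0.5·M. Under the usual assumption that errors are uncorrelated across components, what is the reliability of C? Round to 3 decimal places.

0.646

Var(C) = 1.1² + 0.5² + 2·[0.55·(-0.01)] = 1.46 − 0.011 = 1.449.
With uncorrelated errors the cross-covariances are all true-score covariance, so they carry over unchanged; only the diagonal terms shrink to ρᵢσᵢ².
True-score variance = [1.1²·0.64 + 0.5²·0.69] − 0.011 = 0.9469 − 0.011 = 0.9359.
Reliability = 0.9359 / 1.449 = 0.646.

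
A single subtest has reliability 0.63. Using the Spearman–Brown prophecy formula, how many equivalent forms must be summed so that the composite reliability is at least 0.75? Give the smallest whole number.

k ≥ ρ*(1−ρ₁)/(ρ₁(1−ρ*)) = 0.75·0.37 / (0.63·0.25) = 1.762.
Smallest integer k = 2.

2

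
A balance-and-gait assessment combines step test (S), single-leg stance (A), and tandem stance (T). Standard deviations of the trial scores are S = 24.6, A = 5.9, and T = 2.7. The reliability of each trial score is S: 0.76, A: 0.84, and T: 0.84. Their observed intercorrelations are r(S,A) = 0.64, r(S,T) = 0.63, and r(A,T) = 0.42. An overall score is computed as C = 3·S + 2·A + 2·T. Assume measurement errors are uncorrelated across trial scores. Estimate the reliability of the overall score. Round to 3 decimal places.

0.817

Var(C) = 3²·24.6² + 2²·5.9² + 2²·2.7² + 2·[6·24.6·5.9·0.64 + 6·24.6·2.7·0.63 + 4·5.9·2.7·0.42] = 5614.84 + 1670.34 = 7285.18.
With uncorrelated errors the cross-covariances are all true-score covariance, so they carry over unchanged; only the diagonal terms shrink to ρᵢσᵢ².
True-score variance = [3²·24.6²·0.76 + 2²·5.9²·0.84 + 2²·2.7²·0.84] + 1670.34 = 4280.75 + 1670.34 = 5951.09.
Reliability = 5951.09 / 7285.18 = 0.817.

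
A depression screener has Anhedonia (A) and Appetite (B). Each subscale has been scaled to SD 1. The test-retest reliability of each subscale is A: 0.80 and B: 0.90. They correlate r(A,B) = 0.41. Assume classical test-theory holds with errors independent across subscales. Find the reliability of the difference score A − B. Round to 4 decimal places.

Var(A−B) = 1 + 1 − 2·0.41 = 2 − 0.82 = 1.18.
With uncorrelated errors the cross-covariances are all true-score covariance, so they carry over unchanged; only the diagonal terms shrink to ρᵢσᵢ².
True-score variance = [0.80 + 0.90] − 0.82 = 1.7 − 0.82 = 0.88.
Reliability = 0.88 / 1.18 = 0.7458.

0.7458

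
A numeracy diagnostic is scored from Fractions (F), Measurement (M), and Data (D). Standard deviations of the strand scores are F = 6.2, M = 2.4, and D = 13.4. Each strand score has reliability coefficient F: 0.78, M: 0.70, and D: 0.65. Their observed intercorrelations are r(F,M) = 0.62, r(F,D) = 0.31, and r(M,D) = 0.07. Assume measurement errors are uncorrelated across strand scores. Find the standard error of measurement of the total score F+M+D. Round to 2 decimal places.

Var(total) = 223.76 + 74.4632 = 298.223.
True-score variance = 150.729 + 74.4632 = 225.192, so reliability = 0.7551.
Error variance = 298.223 − 225.192 = 73.0308; SEM = √73.0308 = 8.55.

8.55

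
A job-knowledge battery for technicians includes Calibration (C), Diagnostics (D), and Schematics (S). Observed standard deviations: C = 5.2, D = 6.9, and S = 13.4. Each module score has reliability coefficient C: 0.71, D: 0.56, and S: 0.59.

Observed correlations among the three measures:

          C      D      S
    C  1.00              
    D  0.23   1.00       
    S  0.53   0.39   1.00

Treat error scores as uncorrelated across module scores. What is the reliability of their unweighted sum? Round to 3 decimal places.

0.754

Var(C+D+S) = 5.2² + 6.9² + 13.4² + 2·[5.2·6.9·0.23 + 5.2·13.4·0.53 + 6.9·13.4·0.39] = 254.21 + 162.484 = 416.694.
Because errors are independent across components, Cov(Tᵢ,Tⱼ) = Cov(Xᵢ,Xⱼ); the off-diagonal part of the true-score variance is the same as above.
True-score variance = [5.2²·0.71 + 6.9²·0.56 + 13.4²·0.59] + 162.484 = 151.8 + 162.484 = 314.285.
Reliability = 314.285 / 416.694 = 0.754.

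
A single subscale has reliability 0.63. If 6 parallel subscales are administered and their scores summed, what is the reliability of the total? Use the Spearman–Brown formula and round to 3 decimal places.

ρ_k = kρ / (1 + (k−1)ρ) = 6·0.63 / (1 + 5·0.63) = 3.780 / 4.150 = 0.911.

0.911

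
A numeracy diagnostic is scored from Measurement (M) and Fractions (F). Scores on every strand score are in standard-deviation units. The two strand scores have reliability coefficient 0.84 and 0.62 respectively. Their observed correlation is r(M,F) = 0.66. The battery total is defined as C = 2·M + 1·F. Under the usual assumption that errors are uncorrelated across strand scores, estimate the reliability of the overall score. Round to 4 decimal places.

Var(C) = 2² + 1 + 2·[2·0.66] = 5 + 2.64 = 7.64.
With uncorrelated errors the cross-covariances are all true-score covariance, so they carry over unchanged; only the diagonal terms shrink to ρᵢσᵢ².
True-score variance = [2²·0.84 + 0.62] + 2.64 = 3.98 + 2.64 = 6.62.
Reliability = 6.62 / 7.64 = 0.8665.

0.8665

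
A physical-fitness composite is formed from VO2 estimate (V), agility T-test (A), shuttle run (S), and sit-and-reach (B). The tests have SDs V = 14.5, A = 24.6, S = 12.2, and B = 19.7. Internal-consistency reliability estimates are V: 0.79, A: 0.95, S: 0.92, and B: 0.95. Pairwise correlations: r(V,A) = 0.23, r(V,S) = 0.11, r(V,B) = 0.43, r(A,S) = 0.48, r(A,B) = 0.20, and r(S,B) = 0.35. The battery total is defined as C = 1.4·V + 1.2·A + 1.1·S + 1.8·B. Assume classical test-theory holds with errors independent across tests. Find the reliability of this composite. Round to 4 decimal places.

0.9569

Var(C) = 1.4²·14.5² + 1.2²·24.6² + 1.1²·12.2² + 1.8²·19.7² + 2·[1.68·14.5·24.6·0.23 + 1.54·14.5·12.2·0.11 + 2.52·14.5·19.7·0.43 + 1.32·24.6·12.2·0.48 + 2.16·24.6·19.7·0.20 + 1.98·12.2·19.7·0.35] = 2721.03 + 2086.79 = 4807.82.
Because errors are independent across components, Cov(Tᵢ,Tⱼ) = Cov(Xᵢ,Xⱼ); the off-diagonal part of the true-score variance is the same as above.
True-score variance = [1.4²·14.5²·0.79 + 1.2²·24.6²·0.95 + 1.1²·12.2²·0.92 + 1.8²·19.7²·0.95] + 2086.79 = 2513.64 + 2086.79 = 4600.43.
Reliability = 4600.43 / 4807.82 = 0.9569.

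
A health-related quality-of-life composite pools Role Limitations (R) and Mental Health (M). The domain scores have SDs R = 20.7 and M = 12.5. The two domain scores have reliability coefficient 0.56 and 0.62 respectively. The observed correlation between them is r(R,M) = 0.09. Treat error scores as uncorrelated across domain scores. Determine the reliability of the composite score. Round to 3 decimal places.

0.607

Var(R+M) = 20.7² + 12.5² + 2·[20.7·12.5·0.09] = 584.74 + 46.575 = 631.315.
Because errors are independent across components, Cov(Tᵢ,Tⱼ) = Cov(Xᵢ,Xⱼ); the off-diagonal part of the true-score variance is the same as above.
True-score variance = [20.7²·0.56 + 12.5²·0.62] + 46.575 = 336.829 + 46.575 = 383.404.
Reliability = 383.404 / 631.315 = 0.607.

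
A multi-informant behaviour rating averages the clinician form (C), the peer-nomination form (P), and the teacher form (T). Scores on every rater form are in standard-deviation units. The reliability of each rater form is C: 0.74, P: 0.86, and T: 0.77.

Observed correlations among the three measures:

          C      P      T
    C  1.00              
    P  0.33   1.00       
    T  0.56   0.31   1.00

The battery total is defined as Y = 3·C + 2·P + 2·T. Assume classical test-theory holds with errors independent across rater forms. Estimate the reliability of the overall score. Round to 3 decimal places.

0.873

Var(Y) = 3² + 2² + 2² + 2·[6·0.33 + 6·0.56 + 4·0.31] = 17 + 13.16 = 30.16.
Under uncorrelated errors the observed covariances equal the true-score covariances, so only the own-variance terms attenuate.
True-score variance = [3²·0.74 + 2²·0.86 + 2²·0.77] + 13.16 = 13.18 + 13.16 = 26.34.
Reliability = 26.34 / 30.16 = 0.873.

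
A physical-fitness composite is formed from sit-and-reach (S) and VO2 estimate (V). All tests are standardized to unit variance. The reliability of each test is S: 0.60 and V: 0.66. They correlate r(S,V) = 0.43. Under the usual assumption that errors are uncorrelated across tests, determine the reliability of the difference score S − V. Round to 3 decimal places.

Var(S−V) = 1 + 1 − 2·0.43 = 2 − 0.86 = 1.14.
Because errors are independent across components, Cov(Tᵢ,Tⱼ) = Cov(Xᵢ,Xⱼ); the off-diagonal part of the true-score variance is the same as above.
True-score variance = [0.60 + 0.66] − 0.86 = 1.26 − 0.86 = 0.4.
Reliability = 0.4 / 1.14 = 0.351.

0.351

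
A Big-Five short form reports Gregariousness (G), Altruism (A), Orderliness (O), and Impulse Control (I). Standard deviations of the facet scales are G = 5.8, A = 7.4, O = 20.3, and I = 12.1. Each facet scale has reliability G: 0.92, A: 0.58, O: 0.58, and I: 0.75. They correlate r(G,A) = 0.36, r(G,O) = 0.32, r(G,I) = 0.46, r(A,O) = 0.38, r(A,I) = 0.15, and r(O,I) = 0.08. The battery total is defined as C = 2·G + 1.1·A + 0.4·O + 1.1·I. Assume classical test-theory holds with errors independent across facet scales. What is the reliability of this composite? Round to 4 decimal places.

0.8642

Var(C) = 2²·5.8² + 1.1²·7.4² + 0.4²·20.3² + 1.1²·12.1² + 2·[2.2·5.8·7.4·0.36 + 0.8·5.8·20.3·0.32 + 2.2·5.8·12.1·0.46 + 0.44·7.4·20.3·0.38 + 1.21·7.4·12.1·0.15 + 0.44·20.3·12.1·0.08] = 443.91 + 370.341 = 814.252.
Under uncorrelated errors the observed covariances equal the true-score covariances, so only the own-variance terms attenuate.
True-score variance = [2²·5.8²·0.92 + 1.1²·7.4²·0.58 + 0.4²·20.3²·0.58 + 1.1²·12.1²·0.75] + 370.341 = 333.335 + 370.341 = 703.676.
Reliability = 703.676 / 814.252 = 0.8642.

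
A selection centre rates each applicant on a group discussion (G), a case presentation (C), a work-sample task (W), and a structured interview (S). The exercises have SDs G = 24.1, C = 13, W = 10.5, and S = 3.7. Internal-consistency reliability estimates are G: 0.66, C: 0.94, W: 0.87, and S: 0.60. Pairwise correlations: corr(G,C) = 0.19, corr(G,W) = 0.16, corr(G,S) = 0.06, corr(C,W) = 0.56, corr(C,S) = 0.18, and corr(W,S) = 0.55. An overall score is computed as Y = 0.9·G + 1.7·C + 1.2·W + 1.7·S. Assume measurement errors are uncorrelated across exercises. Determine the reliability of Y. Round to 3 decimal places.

0.881

Var(Y) = 0.9²·24.1² + 1.7²·13² + 1.2²·10.5² + 1.7²·3.7² + 2·[1.53·24.1·13·0.19 + 1.08·24.1·10.5·0.16 + 1.53·24.1·3.7·0.06 + 2.04·13·10.5·0.56 + 2.89·13·3.7·0.18 + 2.04·10.5·3.7·0.55] = 1157.19 + 735.076 = 1892.27.
With uncorrelated errors the cross-covariances are all true-score covariance, so they carry over unchanged; only the diagonal terms shrink to ρᵢσᵢ².
True-score variance = [0.9²·24.1²·0.66 + 1.7²·13²·0.94 + 1.2²·10.5²·0.87 + 1.7²·3.7²·0.60] + 735.076 = 931.466 + 735.076 = 1666.54.
Reliability = 1666.54 / 1892.27 = 0.881.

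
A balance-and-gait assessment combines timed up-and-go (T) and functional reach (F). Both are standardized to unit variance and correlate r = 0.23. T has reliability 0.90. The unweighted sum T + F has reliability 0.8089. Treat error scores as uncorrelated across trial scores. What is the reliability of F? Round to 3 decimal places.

Var(T+F) = 2 + 2·0.23 = 2.460.
True-score variance = ρ_T + ρ_F + 2·0.23, so 0.8089 = (0.90 + ρ_F + 0.46) / 2.460.
ρ_F = 0.8089·2.460 − 0.90 − 0.46 = 0.630.

0.630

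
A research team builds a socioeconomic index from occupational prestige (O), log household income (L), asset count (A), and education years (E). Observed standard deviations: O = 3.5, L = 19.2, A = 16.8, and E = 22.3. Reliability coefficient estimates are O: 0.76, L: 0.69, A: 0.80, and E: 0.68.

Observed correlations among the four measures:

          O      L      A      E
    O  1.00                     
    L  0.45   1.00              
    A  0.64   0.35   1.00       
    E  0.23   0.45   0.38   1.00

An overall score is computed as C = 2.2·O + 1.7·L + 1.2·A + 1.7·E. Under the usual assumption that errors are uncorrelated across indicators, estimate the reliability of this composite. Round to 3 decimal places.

0.844

Var(C) = 2.2²·3.5² + 1.7²·19.2² + 1.2²·16.8² + 1.7²·22.3² + 2·[3.74·3.5·19.2·0.45 + 2.64·3.5·16.8·0.64 + 3.74·3.5·22.3·0.23 + 2.04·19.2·16.8·0.35 + 2.89·19.2·22.3·0.45 + 2.04·16.8·22.3·0.38] = 2968.25 + 2714.27 = 5682.52.
With uncorrelated errors the cross-covariances are all true-score covariance, so they carry over unchanged; only the diagonal terms shrink to ρᵢσᵢ².
True-score variance = [2.2²·3.5²·0.76 + 1.7²·19.2²·0.69 + 1.2²·16.8²·0.80 + 1.7²·22.3²·0.68] + 2714.27 = 2082.58 + 2714.27 = 4796.85.
Reliability = 4796.85 / 5682.52 = 0.844.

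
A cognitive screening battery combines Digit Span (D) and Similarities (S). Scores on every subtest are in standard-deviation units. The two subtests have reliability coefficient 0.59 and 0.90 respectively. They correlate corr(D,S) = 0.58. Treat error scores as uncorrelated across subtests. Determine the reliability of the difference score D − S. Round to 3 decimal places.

Var(D−S) = 1 + 1 − 2·0.58 = 2 − 1.16 = 0.84.
With uncorrelated errors the cross-covariances are all true-score covariance, so they carry over unchanged; only the diagonal terms shrink to ρᵢσᵢ².
True-score variance = [0.59 + 0.90] − 1.16 = 1.49 − 1.16 = 0.33.
Reliability = 0.33 / 0.84 = 0.393.

0.393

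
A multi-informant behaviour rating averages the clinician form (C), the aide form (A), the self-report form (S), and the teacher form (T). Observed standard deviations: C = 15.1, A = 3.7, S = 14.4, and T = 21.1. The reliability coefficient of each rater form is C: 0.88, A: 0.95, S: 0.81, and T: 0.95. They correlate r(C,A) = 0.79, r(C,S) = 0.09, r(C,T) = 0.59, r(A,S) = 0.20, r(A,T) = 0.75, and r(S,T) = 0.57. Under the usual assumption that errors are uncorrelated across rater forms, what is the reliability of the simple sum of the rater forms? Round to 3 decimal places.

Var(C+A+S+T) = 15.1² + 3.7² + 14.4² + 21.1² + 2·[15.1·3.7·0.79 + 15.1·14.4·0.09 + 15.1·21.1·0.59 + 3.7·14.4·0.20 + 3.7·21.1·0.75 + 14.4·21.1·0.57] = 894.27 + 988.168 = 1882.44.
Under uncorrelated errors the observed covariances equal the true-score covariances, so only the own-variance terms attenuate.
True-score variance = [15.1²·0.88 + 3.7²·0.95 + 14.4²·0.81 + 21.1²·0.95] + 988.168 = 804.565 + 988.168 = 1792.73.
Reliability = 1792.73 / 1882.44 = 0.952.

0.952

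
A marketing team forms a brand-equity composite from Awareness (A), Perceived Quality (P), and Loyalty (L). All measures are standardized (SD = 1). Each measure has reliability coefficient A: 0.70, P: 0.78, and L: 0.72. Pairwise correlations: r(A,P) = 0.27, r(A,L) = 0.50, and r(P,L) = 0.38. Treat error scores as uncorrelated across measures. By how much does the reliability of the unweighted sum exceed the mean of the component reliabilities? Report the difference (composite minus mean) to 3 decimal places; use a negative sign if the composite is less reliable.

Var(sum) = 3 + 2.3 = 5.3; true-score variance = 2.2 + 2.3 = 4.5; composite reliability = 0.8491.
Mean component reliability = 0.7333.
Difference = 0.8491 − 0.7333 = 0.116.

0.116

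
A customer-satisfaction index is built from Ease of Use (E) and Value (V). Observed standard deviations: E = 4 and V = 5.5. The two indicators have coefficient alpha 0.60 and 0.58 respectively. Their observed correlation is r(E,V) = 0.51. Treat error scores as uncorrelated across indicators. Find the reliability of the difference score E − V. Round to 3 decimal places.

Var(E−V) = 4² + 5.5² − 2·4·5.5·0.51 = 46.25 − 22.44 = 23.81.
With uncorrelated errors the cross-covariances are all true-score covariance, so they carry over unchanged; only the diagonal terms shrink to ρᵢσᵢ².
True-score variance = [4²·0.60 + 5.5²·0.58] − 22.44 = 27.145 − 22.44 = 4.705.
Reliability = 4.705 / 23.81 = 0.198.

0.198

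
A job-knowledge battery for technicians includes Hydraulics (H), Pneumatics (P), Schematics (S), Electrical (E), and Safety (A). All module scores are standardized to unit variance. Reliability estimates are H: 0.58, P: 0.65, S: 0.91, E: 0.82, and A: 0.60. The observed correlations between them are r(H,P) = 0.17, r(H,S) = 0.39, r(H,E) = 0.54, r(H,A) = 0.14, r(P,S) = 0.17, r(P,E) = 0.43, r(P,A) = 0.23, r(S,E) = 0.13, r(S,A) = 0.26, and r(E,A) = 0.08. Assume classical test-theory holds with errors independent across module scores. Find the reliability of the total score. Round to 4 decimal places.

Var(H+P+S+E+A) = 5 + 2·[0.17 + 0.39 + 0.54 + 0.14 + 0.17 + 0.43 + 0.23 + 0.13 + 0.26 + 0.08] = 5 + 5.08 = 10.08.
Because errors are independent across components, Cov(Tᵢ,Tⱼ) = Cov(Xᵢ,Xⱼ); the off-diagonal part of the true-score variance is the same as above.
True-score variance = [0.58 + 0.65 + 0.91 + 0.82 + 0.60] + 5.08 = 3.56 + 5.08 = 8.64.
Reliability = 8.64 / 10.08 = 0.8571.

0.8571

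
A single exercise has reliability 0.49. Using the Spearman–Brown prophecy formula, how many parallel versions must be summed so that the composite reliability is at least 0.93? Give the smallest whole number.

14

k ≥ ρ*(1−ρ₁)/(ρ₁(1−ρ*)) = 0.93·0.51 / (0.49·0.07) = 13.828.
Smallest integer k = 14.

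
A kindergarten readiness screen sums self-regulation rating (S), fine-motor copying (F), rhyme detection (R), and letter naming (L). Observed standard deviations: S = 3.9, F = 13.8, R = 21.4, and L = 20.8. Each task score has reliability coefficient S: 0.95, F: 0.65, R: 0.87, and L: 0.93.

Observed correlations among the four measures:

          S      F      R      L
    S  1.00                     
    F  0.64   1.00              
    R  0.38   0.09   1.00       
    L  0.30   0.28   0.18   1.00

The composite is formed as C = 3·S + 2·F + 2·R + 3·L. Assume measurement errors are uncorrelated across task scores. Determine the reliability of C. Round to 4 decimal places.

Var(C) = 3²·3.9² + 2²·13.8² + 2²·21.4² + 3²·20.8² + 2·[6·3.9·13.8·0.64 + 6·3.9·21.4·0.38 + 9·3.9·20.8·0.30 + 4·13.8·21.4·0.09 + 6·13.8·20.8·0.28 + 6·21.4·20.8·0.18] = 6624.25 + 3370.51 = 9994.76.
Under uncorrelated errors the observed covariances equal the true-score covariances, so only the own-variance terms attenuate.
True-score variance = [3²·3.9²·0.95 + 2²·13.8²·0.65 + 2²·21.4²·0.87 + 3²·20.8²·0.93] + 3370.51 = 5840.09 + 3370.51 = 9210.59.
Reliability = 9210.59 / 9994.76 = 0.9215.

0.9215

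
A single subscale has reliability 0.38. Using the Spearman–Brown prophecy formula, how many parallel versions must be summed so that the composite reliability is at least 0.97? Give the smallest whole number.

53

k ≥ ρ*(1−ρ₁)/(ρ₁(1−ρ*)) = 0.97·0.62 / (0.38·0.03) = 52.754.
Smallest integer k = 53.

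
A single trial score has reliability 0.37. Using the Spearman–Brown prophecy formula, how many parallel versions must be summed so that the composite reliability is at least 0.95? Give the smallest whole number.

33

k ≥ ρ*(1−ρ₁)/(ρ₁(1−ρ*)) = 0.95·0.63 / (0.37·0.05) = 32.351.
Smallest integer k = 33.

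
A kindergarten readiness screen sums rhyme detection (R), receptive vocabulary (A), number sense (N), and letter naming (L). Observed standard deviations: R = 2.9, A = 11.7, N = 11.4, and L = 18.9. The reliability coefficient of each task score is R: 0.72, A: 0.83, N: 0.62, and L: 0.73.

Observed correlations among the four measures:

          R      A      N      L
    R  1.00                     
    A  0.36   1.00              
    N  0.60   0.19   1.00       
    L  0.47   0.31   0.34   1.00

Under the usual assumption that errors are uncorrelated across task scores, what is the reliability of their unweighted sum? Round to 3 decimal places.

0.842

Var(R+A+N+L) = 2.9² + 11.7² + 11.4² + 18.9² + 2·[2.9·11.7·0.36 + 2.9·11.4·0.60 + 2.9·18.9·0.47 + 11.7·11.4·0.19 + 11.7·18.9·0.31 + 11.4·18.9·0.34] = 632.47 + 449.921 = 1082.39.
With uncorrelated errors the cross-covariances are all true-score covariance, so they carry over unchanged; only the diagonal terms shrink to ρᵢσᵢ².
True-score variance = [2.9²·0.72 + 11.7²·0.83 + 11.4²·0.62 + 18.9²·0.73] + 449.921 = 461.012 + 449.921 = 910.933.
Reliability = 910.933 / 1082.39 = 0.842.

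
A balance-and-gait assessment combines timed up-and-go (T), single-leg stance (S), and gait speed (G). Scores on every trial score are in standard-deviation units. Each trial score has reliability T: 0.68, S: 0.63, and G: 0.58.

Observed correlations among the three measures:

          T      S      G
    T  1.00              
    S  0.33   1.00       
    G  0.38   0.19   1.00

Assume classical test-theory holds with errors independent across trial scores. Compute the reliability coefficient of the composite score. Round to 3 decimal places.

Var(T+S+G) = 3 + 2·[0.33 + 0.38 + 0.19] = 3 + 1.8 = 4.8.
Under uncorrelated errors the observed covariances equal the true-score covariances, so only the own-variance terms attenuate.
True-score variance = [0.68 + 0.63 + 0.58] + 1.8 = 1.89 + 1.8 = 3.69.
Reliability = 3.69 / 4.8 = 0.769.

0.769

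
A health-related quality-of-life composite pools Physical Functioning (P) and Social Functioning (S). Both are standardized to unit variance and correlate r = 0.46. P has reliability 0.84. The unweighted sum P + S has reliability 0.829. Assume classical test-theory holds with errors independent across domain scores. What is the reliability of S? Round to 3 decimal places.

0.661

Var(P+S) = 2 + 2·0.46 = 2.920.
True-score variance = ρ_P + ρ_S + 2·0.46, so 0.829 = (0.84 + ρ_S + 0.92) / 2.920.
ρ_S = 0.829·2.920 − 0.84 − 0.92 = 0.661.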